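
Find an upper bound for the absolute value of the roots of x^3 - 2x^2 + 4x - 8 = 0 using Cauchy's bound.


Cauchy's bound: all roots r satisfy |r| <= 1 + max(|a_i/a_n|) for i = 0,...,n-1
where a_n is the leading coefficient.

Coefficients: [1, -2, 4, -8]
Leading coefficient a_n = 1
Ratios |a_i/a_n|: 2, 4, 8
Maximum ratio: 8
Cauchy's bound: |r| <= 1 + 8 = 9

Upper bound = 9


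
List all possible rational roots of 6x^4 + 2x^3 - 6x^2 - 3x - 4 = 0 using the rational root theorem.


Rational root theorem: possible roots are ±p/q where:
  p divides the constant term (-4): p ∈ {1, 2, 4}
  q divides the leading coefficient (6): q ∈ {1, 2, 3, 6}

All possible rational roots: -4, -2, -4/3, -1, -2/3, -1/2, -1/3, -1/6, 1/6, 1/3, 1/2, 2/3, 1, 4/3, 2, 4

-4, -2, -4/3, -1, -2/3, -1/2, -1/3, -1/6, 1/6, 1/3, 1/2, 2/3, 1, 4/3, 2, 4


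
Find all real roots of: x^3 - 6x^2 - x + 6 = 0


Let p(x) = x^3 - 6x^2 - x + 6. By the rational root theorem (leading coefficient 1), any rational root is an integer divisor of 6: try ±1, ±2, ... in turn.
Test x = 1: value = 0 ✓, so (x - 1) is a factor.
Synthetic division by (x - 1): bring down 1; 1(1) - 6 = -5; (-5)(1) - 1 = -6; (-6)(1) + 6 = 0 → quotient x^2 - 5x - 6, remainder 0.
Solve the quadratic x^2 - 5x - 6 = 0: discriminant = (-5)^2 - 4(1)(-6) = 25 + 24 = 49.
sqrt(49) = 7, so x = (5 ± 7)/2: x = 6 or x = -1.

x = -1, x = 1, x = 6


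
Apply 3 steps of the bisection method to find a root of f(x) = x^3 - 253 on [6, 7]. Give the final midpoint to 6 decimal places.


f(x) = x^3 - 253
f(6) = -37 < 0
f(7) = 90 > 0

Step 1: midpoint = (6.000000 + 7.000000)/2 = 6.500000
  f(6.500000) = 21.625000
  f(mid) > 0, so root is in [6.000000, 6.500000]

Step 2: midpoint = (6.000000 + 6.500000)/2 = 6.250000
  f(6.250000) = -8.859375
  f(mid) < 0, so root is in [6.250000, 6.500000]

Step 3: midpoint = (6.250000 + 6.500000)/2 = 6.375000
  f(6.375000) = 6.083984
  f(mid) > 0, so root is in [6.250000, 6.375000]

midpoint = 6.375000


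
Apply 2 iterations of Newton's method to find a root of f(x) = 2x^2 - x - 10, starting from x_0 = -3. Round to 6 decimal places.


Newton's method: x_(n+1) = x_n - f(x_n)/f'(x_n)
f(x) = 2x^2 - x - 10
f'(x) = 4x - 1

Iteration 1:
  f(-3.000000) = 11.000000
  f'(-3.000000) = -13.000000
  x_1 = -3.000000 - (11.000000)/(-13.000000) = -2.153846

Iteration 2:
  f(-2.153846) = 1.431953
  f'(-2.153846) = -9.615385
  x_2 = -2.153846 - (1.431953)/(-9.615385) = -2.004923

x_2 = -2.004923


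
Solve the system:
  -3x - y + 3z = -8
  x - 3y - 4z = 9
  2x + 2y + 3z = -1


Using Cramer's rule. Expand each determinant along the first row.
D  = (-3)*[(-3)*3 - (-4)*2] - (-1)*[1*3 - (-4)*2] + 3*[1*2 - (-3)*2]
  = (-3)*(-1) - (-1)*(11) + 3*(8) = 38
Dx = (-8)*[(-3)*3 - (-4)*2] - (-1)*[9*3 - (-4)*(-1)] + 3*[9*2 - (-3)*(-1)]
  = (-8)*(-1) - (-1)*(23) + 3*(15) = 76
Dy = (-3)*[9*3 - (-4)*(-1)] - (-8)*[1*3 - (-4)*2] + 3*[1*(-1) - 9*2]
  = (-3)*(23) - (-8)*(11) + 3*(-19) = -38
Dz = (-3)*[(-3)*(-1) - 9*2] - (-1)*[1*(-1) - 9*2] + (-8)*[1*2 - (-3)*2]
  = (-3)*(-15) - (-1)*(-19) + (-8)*(8) = -38
x = Dx/D = 76/38 = 2, y = Dy/D = -38/38 = -1, z = Dz/D = -38/38 = -1
Check eq1: (-3)(2) + (-1)(-1) + (3)(-1) = -8 = -8 ✓
Check eq2: (1)(2) + (-3)(-1) + (-4)(-1) = 9 = 9 ✓
Check eq3: (2)(2) + (2)(-1) + (3)(-1) = -1 = -1 ✓

x = 2, y = -1, z = -1


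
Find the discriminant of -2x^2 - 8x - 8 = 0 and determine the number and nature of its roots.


For ax^2 + bx + c = 0, discriminant D = b^2 - 4ac
Here a = -2, b = -8, c = -8
D = (-8)^2 - 4(-2)(-8) = 64 - 64 = 0

D = 0
The equation has exactly 1 real root (a repeated/double root).

Discriminant = 0, 1 repeated real root


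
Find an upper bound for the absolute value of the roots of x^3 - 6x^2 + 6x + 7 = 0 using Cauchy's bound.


Cauchy's bound: all roots r satisfy |r| <= 1 + max(|a_i/a_n|) for i = 0,...,n-1
where a_n is the leading coefficient.

Coefficients: [1, -6, 6, 7]
Leading coefficient a_n = 1
Ratios |a_i/a_n|: 6, 6, 7
Maximum ratio: 7
Cauchy's bound: |r| <= 1 + 7 = 8

Upper bound = 8


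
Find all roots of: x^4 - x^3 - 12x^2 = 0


The lowest-degree term is x^2, so x = 0 is a root with multiplicity 2. Factor out x^2:
  x^2 - x - 12 = 0
Solve the quadratic x^2 - x - 12 = 0: discriminant = (-1)^2 - 4(1)(-12) = 1 + 48 = 49.
sqrt(49) = 7, so x = (1 ± 7)/2: x = 4 or x = -3.
Collecting all roots found:

x = -3, x = 0 (multiplicity 2), x = 4


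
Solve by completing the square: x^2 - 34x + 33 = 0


Start: x^2 - 34x + 33 = 0
Move constant: x^2 - 34x = -33
Half of -34 is -17, squared is 289
Add 289 to both sides: x^2 - 34x + 289 = 256
(x - 17)^2 = 256
x - 17 = ±16
x = 17 + 16 = 33 or x = 17 - 16 = 1

x = 1, x = 33


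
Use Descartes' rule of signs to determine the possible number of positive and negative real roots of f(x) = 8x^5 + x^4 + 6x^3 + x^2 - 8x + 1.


Descartes' rule of signs:

For positive roots, count sign changes in f(x) = 8x^5 + x^4 + 6x^3 + x^2 - 8x + 1:
Signs of coefficients: +, +, +, +, -, +
Number of sign changes: 2
Possible positive real roots: 2, 0

For negative roots, examine f(-x) = -8x^5 + x^4 - 6x^3 + x^2 + 8x + 1:
Signs of coefficients: -, +, -, +, +, +
Number of sign changes: 3
Possible negative real roots: 3, 1

Positive roots: 2 or 0; Negative roots: 3 or 1


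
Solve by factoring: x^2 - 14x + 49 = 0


We need two numbers that multiply to 49 and add to -14.
Those numbers are -7 and -7 (since (-7) * (-7) = 49 and (-7) + (-7) = -14).
So x^2 - 14x + 49 = (x - 7)(x - 7) = 0
Setting each factor to zero: x = 7 or x = 7

x = 7


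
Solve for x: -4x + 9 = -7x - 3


Starting with: -4x + 9 = -7x - 3
Move all x terms to left: (-4 + 7)x = -3 - 9
Simplify: 3x = -12
Divide both sides by 3: x = -4

x = -4


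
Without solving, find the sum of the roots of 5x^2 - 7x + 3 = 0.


By Vieta's formulas for ax^2 + bx + c = 0:
  Sum of roots = -b/a
  Product of roots = c/a

Here a = 5, b = -7, c = 3
Sum = -(-7)/5 = 7/5
Product = 3/5 = 3/5

Sum = 7/5


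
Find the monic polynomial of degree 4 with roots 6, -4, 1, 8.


A monic polynomial with roots 6, -4, 1, 8 is:
p(x) = (x - 6)(x + 4)(x - 1)(x - 8)
After multiplying by (x - 6): x - 6
After multiplying by (x + 4): x^2 - 2x - 24
After multiplying by (x - 1): x^3 - 3x^2 - 22x + 24
After multiplying by (x - 8): x^4 - 11x^3 + 2x^2 + 200x - 192

x^4 - 11x^3 + 2x^2 + 200x - 192


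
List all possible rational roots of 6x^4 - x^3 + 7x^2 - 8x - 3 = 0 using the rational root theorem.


Rational root theorem: possible roots are ±p/q where:
  p divides the constant term (-3): p ∈ {1, 3}
  q divides the leading coefficient (6): q ∈ {1, 2, 3, 6}

All possible rational roots: -3, -3/2, -1, -1/2, -1/3, -1/6, 1/6, 1/3, 1/2, 1, 3/2, 3

-3, -3/2, -1, -1/2, -1/3, -1/6, 1/6, 1/3, 1/2, 1, 3/2, 3


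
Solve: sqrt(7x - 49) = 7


Square both sides: 7x - 49 = 7^2 = 49
7x = 49 + 49 = 98
x = 14
Check: sqrt(7*14 - 49) = sqrt(49) = 7 ✓

x = 14


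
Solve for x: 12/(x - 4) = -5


Multiply both sides by (x - 4): 12 = -5(x - 4)
Distribute: 12 = -5x + 20
-5x = 12 - 20 = -8
x = 8/5

x = 8/5


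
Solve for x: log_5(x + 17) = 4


Convert to exponential form: x + 17 = 5^4 = 625
x = 625 - 17 = 608
Check: log_5(608 + 17) = log_5(625) = log_5(625) = 4 ✓

x = 608


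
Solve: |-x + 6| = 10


An absolute value equation |expr| = 10 gives two cases:
Case 1: -x + 6 = 10
  -x = 4, so x = -4
Case 2: -x + 6 = -10
  -x = -16, so x = 16

x = -4, x = 16


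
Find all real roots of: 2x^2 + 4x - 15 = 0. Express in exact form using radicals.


Using the quadratic formula: x = (-b ± sqrt(b^2 - 4ac)) / (2a)
Here a = 2, b = 4, c = -15
Discriminant = b^2 - 4ac = 4^2 - 4(2)(-15) = 16 + 120 = 136
Since discriminant = 136 > 0, there are two real roots.
x = (-4 ± 2*sqrt(34)) / 4
Simplifying: x = (-2 ± sqrt(34)) / 2
Numerically: x ≈ 1.9155 or x ≈ -3.9155

x = (-2 + sqrt(34)) / 2 or x = (-2 - sqrt(34)) / 2


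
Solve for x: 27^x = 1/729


Express both sides with the same base.
1/729 = 27^(-2)
Since the bases match: x = -2

x = -2


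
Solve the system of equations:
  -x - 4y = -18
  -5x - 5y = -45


Using Cramer's rule:
Determinant D = (-1)(-5) - (-5)(-4) = 5 - 20 = -15
Dx = (-18)(-5) - (-45)(-4) = 90 - 180 = -90
Dy = (-1)(-45) - (-5)(-18) = 45 - 90 = -45
x = Dx/D = -90/-15 = 6
y = Dy/D = -45/-15 = 3

x = 6, y = 3


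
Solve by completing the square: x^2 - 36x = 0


Start: x^2 - 36x + 0 = 0
Move constant: x^2 - 36x = 0
Half of -36 is -18, squared is 324
Add 324 to both sides: x^2 - 36x + 324 = 324
(x - 18)^2 = 324
x - 18 = ±18
x = 18 + 18 = 36 or x = 18 - 18 = 0

x = 0, x = 36


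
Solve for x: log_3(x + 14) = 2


Convert to exponential form: x + 14 = 3^2 = 9
x = 9 - 14 = -5
Check: log_3(-5 + 14) = log_3(9) = log_3(9) = 2 ✓

x = -5


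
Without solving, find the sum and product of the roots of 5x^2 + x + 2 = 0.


By Vieta's formulas for ax^2 + bx + c = 0:
  Sum of roots = -b/a
  Product of roots = c/a

Here a = 5, b = 1, c = 2
Sum = -(1)/5 = -1/5
Product = 2/5 = 2/5

Sum = -1/5, Product = 2/5


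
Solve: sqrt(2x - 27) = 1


Square both sides: 2x - 27 = 1^2 = 1
2x = 1 + 27 = 28
x = 14
Check: sqrt(2*14 - 27) = sqrt(1) = 1 ✓

x = 14


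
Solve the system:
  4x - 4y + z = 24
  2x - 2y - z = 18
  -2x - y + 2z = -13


Using Cramer's rule. Expand each determinant along the first row.
D  = 4*[(-2)*2 - (-1)*(-1)] - (-4)*[2*2 - (-1)*(-2)] + 1*[2*(-1) - (-2)*(-2)]
  = 4*(-5) - (-4)*(2) + 1*(-6) = -18
Dx = 24*[(-2)*2 - (-1)*(-1)] - (-4)*[18*2 - (-1)*(-13)] + 1*[18*(-1) - (-2)*(-13)]
  = 24*(-5) - (-4)*(23) + 1*(-44) = -72
Dy = 4*[18*2 - (-1)*(-13)] - 24*[2*2 - (-1)*(-2)] + 1*[2*(-13) - 18*(-2)]
  = 4*(23) - 24*(2) + 1*(10) = 54
Dz = 4*[(-2)*(-13) - 18*(-1)] - (-4)*[2*(-13) - 18*(-2)] + 24*[2*(-1) - (-2)*(-2)]
  = 4*(44) - (-4)*(10) + 24*(-6) = 72
x = Dx/D = -72/-18 = 4, y = Dy/D = 54/-18 = -3, z = Dz/D = 72/-18 = -4
Check eq1: (4)(4) + (-4)(-3) + (1)(-4) = 24 = 24 ✓
Check eq2: (2)(4) + (-2)(-3) + (-1)(-4) = 18 = 18 ✓
Check eq3: (-2)(4) + (-1)(-3) + (2)(-4) = -13 = -13 ✓

x = 4, y = -3, z = -4


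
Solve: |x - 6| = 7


An absolute value equation |expr| = 7 gives two cases:
Case 1: x - 6 = 7
  x = 13, so x = 13
Case 2: x - 6 = -7
  x = -1, so x = -1

x = -1, x = 13


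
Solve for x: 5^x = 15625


Express both sides with the same base.
15625 = 5^6
Since the bases match: x = 6

x = 6


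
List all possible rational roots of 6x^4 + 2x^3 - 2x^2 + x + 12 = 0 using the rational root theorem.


Rational root theorem: possible roots are ±p/q where:
  p divides the constant term (12): p ∈ {1, 2, 3, 4, 6, 12}
  q divides the leading coefficient (6): q ∈ {1, 2, 3, 6}

All possible rational roots: -12, -6, -4, -3, -2, -3/2, -4/3, -1, -2/3, -1/2, -1/3, -1/6, 1/6, 1/3, 1/2, 2/3, 1, 4/3, 3/2, 2, 3, 4, 6, 12

-12, -6, -4, -3, -2, -3/2, -4/3, -1, -2/3, -1/2, -1/3, -1/6, 1/6, 1/3, 1/2, 2/3, 1, 4/3, 3/2, 2, 3, 4, 6, 12


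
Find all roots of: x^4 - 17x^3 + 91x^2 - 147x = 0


The constant term is 0, so x = 0 is a root. Factor out x:
  x^3 - 17x^2 + 91x - 147 = 0
Let p(x) = x^3 - 17x^2 + 91x - 147. By the rational root theorem (leading coefficient 1), any rational root is an integer divisor of 147: try ±1, ±2, ... in turn.
Test x = 1: value = -72 ≠ 0.
Test x = -1: value = -256 ≠ 0.
Test x = 3: value = 0 ✓, so (x - 3) is a factor.
Synthetic division by (x - 3): bring down 1; 1(3) - 17 = -14; (-14)(3) + 91 = 49; 49(3) - 147 = 0 → quotient x^2 - 14x + 49, remainder 0.
Solve the quadratic x^2 - 14x + 49 = 0: discriminant = (-14)^2 - 4(1)(49) = 196 - 196 = 0.
Discriminant = 0, so a double root: x = 14/2 = 7.
Collecting all roots found:

x = 0, x = 3, x = 7 (multiplicity 2)


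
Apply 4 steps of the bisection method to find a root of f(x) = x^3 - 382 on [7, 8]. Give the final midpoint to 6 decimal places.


f(x) = x^3 - 382
f(7) = -39 < 0
f(8) = 130 > 0

Step 1: midpoint = (7.000000 + 8.000000)/2 = 7.500000
  f(7.500000) = 39.875000
  f(mid) > 0, so root is in [7.000000, 7.500000]

Step 2: midpoint = (7.000000 + 7.500000)/2 = 7.250000
  f(7.250000) = -0.921875
  f(mid) < 0, so root is in [7.250000, 7.500000]

Step 3: midpoint = (7.250000 + 7.500000)/2 = 7.375000
  f(7.375000) = 19.130859
  f(mid) > 0, so root is in [7.250000, 7.375000]

Step 4: midpoint = (7.250000 + 7.375000)/2 = 7.312500
  f(7.312500) = 9.018799
  f(mid) > 0, so root is in [7.250000, 7.312500]

midpoint = 7.312500


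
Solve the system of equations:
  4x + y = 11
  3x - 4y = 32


Using Cramer's rule:
Determinant D = (4)(-4) - (3)(1) = -16 - 3 = -19
Dx = (11)(-4) - (32)(1) = -44 - 32 = -76
Dy = (4)(32) - (3)(11) = 128 - 33 = 95
x = Dx/D = -76/-19 = 4
y = Dy/D = 95/-19 = -5

x = 4, y = -5


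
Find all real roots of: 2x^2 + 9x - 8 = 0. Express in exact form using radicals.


Using the quadratic formula: x = (-b ± sqrt(b^2 - 4ac)) / (2a)
Here a = 2, b = 9, c = -8
Discriminant = b^2 - 4ac = 9^2 - 4(2)(-8) = 81 + 64 = 145
Since discriminant = 145 > 0, there are two real roots.
x = (-9 ± sqrt(145)) / 4
Numerically: x ≈ 0.7604 or x ≈ -5.2604

x = (-9 + sqrt(145)) / 4 or x = (-9 - sqrt(145)) / 4


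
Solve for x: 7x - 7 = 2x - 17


Starting with: 7x - 7 = 2x - 17
Move all x terms to left: (7 - 2)x = -17 + 7
Simplify: 5x = -10
Divide both sides by 5: x = -2

x = -2


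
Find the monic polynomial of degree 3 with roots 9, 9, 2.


A monic polynomial with roots 9, 9, 2 is:
p(x) = (x - 9)(x - 9)(x - 2)
After multiplying by (x - 9): x - 9
After multiplying by (x - 9): x^2 - 18x + 81
After multiplying by (x - 2): x^3 - 20x^2 + 117x - 162

x^3 - 20x^2 + 117x - 162


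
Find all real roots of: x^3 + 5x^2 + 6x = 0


The constant term is 0, so x = 0 is a root. Factor out x:
  x(x^2 + 5x + 6) = 0
Solve the quadratic x^2 + 5x + 6 = 0: discriminant = 5^2 - 4(1)(6) = 25 - 24 = 1.
sqrt(1) = 1, so x = (-5 ± 1)/2: x = -2 or x = -3.

x = -3, x = -2, x = 0


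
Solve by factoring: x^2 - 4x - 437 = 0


We need two numbers that multiply to -437 and add to -4.
Those numbers are 19 and -23 (since 19 * (-23) = -437 and 19 + (-23) = -4).
So x^2 - 4x - 437 = (x + 19)(x - 23) = 0
Setting each factor to zero: x = -19 or x = 23

x = -19, x = 23


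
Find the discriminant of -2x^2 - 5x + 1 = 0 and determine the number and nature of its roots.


For ax^2 + bx + c = 0, discriminant D = b^2 - 4ac
Here a = -2, b = -5, c = 1
D = (-5)^2 - 4(-2)(1) = 25 + 8 = 33

D = 33 > 0 but not a perfect square
The equation has 2 distinct real irrational roots.

Discriminant = 33, 2 distinct real irrational roots


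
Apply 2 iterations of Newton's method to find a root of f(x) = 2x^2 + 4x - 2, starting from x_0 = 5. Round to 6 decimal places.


Newton's method: x_(n+1) = x_n - f(x_n)/f'(x_n)
f(x) = 2x^2 + 4x - 2
f'(x) = 4x + 4

Iteration 1:
  f(5.000000) = 68.000000
  f'(5.000000) = 24.000000
  x_1 = 5.000000 - (68.000000)/(24.000000) = 2.166667

Iteration 2:
  f(2.166667) = 16.055556
  f'(2.166667) = 12.666667
  x_2 = 2.166667 - (16.055556)/(12.666667) = 0.899123

x_2 = 0.899123


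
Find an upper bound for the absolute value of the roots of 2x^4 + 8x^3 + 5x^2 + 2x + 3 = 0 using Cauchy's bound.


Cauchy's bound: all roots r satisfy |r| <= 1 + max(|a_i/a_n|) for i = 0,...,n-1
where a_n is the leading coefficient.

Coefficients: [2, 8, 5, 2, 3]
Leading coefficient a_n = 2
Ratios |a_i/a_n|: 4, 5/2, 1, 3/2
Maximum ratio: 4
Cauchy's bound: |r| <= 1 + 4 = 5

Upper bound = 5


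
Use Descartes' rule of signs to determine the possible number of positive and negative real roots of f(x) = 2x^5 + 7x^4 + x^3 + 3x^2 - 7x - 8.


Descartes' rule of signs:

For positive roots, count sign changes in f(x) = 2x^5 + 7x^4 + x^3 + 3x^2 - 7x - 8:
Signs of coefficients: +, +, +, +, -, -
Number of sign changes: 1
Possible positive real roots: 1

For negative roots, examine f(-x) = -2x^5 + 7x^4 - x^3 + 3x^2 + 7x - 8:
Signs of coefficients: -, +, -, +, +, -
Number of sign changes: 4
Possible negative real roots: 4, 2, 0

Positive roots: 1; Negative roots: 4 or 2 or 0


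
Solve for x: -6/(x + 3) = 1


Multiply both sides by (x + 3): -6 = 1(x + 3)
Distribute: -6 = x + 3
x = -6 - 3 = -9
x = -9

x = -9


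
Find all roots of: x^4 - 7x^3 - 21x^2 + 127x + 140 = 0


Let p(x) = x^4 - 7x^3 - 21x^2 + 127x + 140. By the rational root theorem (leading coefficient 1), any rational root is an integer divisor of 140: try ±1, ±2, ... in turn.
Test x = 1: value = 240 ≠ 0.
Test x = -1: value = 0 ✓, so (x + 1) is a factor.
Synthetic division by (x + 1): bring down 1; 1(-1) - 7 = -8; (-8)(-1) - 21 = -13; (-13)(-1) + 127 = 140; 140(-1) + 140 = 0 → quotient x^3 - 8x^2 - 13x + 140, remainder 0.
Continue with the quotient x^3 - 8x^2 - 13x + 140 (candidates must divide 140; re-test x = -1 first in case it repeats).
Test x = -1: value = 144 ≠ 0.
Test x = 2: value = 90 ≠ 0.
Test x = -2: value = 126 ≠ 0.
Test x = 4: value = 24 ≠ 0.
Test x = -4: value = 0 ✓, so (x + 4) is a factor.
Synthetic division by (x + 4): bring down 1; 1(-4) - 8 = -12; (-12)(-4) - 13 = 35; 35(-4) + 140 = 0 → quotient x^2 - 12x + 35, remainder 0.
Solve the quadratic x^2 - 12x + 35 = 0: discriminant = (-12)^2 - 4(1)(35) = 144 - 140 = 4.
sqrt(4) = 2, so x = (12 ± 2)/2: x = 7 or x = 5.
Collecting all roots found:

x = -4, x = -1, x = 5, x = 7


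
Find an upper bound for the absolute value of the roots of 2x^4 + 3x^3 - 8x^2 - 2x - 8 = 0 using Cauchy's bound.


Cauchy's bound: all roots r satisfy |r| <= 1 + max(|a_i/a_n|) for i = 0,...,n-1
where a_n is the leading coefficient.

Coefficients: [2, 3, -8, -2, -8]
Leading coefficient a_n = 2
Ratios |a_i/a_n|: 3/2, 4, 1, 4
Maximum ratio: 4
Cauchy's bound: |r| <= 1 + 4 = 5

Upper bound = 5


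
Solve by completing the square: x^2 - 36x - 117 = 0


Start: x^2 - 36x - 117 = 0
Move constant: x^2 - 36x = 117
Half of -36 is -18, squared is 324
Add 324 to both sides: x^2 - 36x + 324 = 441
(x - 18)^2 = 441
x - 18 = ±21
x = 18 + 21 = 39 or x = 18 - 21 = -3

x = -3, x = 39


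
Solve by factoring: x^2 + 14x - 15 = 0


We need two numbers that multiply to -15 and add to 14.
Those numbers are -1 and 15 (since (-1) * 15 = -15 and (-1) + 15 = 14).
So x^2 + 14x - 15 = (x - 1)(x + 15) = 0
Setting each factor to zero: x = 1 or x = -15

x = -15, x = 1


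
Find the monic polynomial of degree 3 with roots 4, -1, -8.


A monic polynomial with roots 4, -1, -8 is:
p(x) = (x - 4)(x + 1)(x + 8)
After multiplying by (x - 4): x - 4
After multiplying by (x + 1): x^2 - 3x - 4
After multiplying by (x + 8): x^3 + 5x^2 - 28x - 32

x^3 + 5x^2 - 28x - 32


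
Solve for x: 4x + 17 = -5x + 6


Starting with: 4x + 17 = -5x + 6
Move all x terms to left: (4 + 5)x = 6 - 17
Simplify: 9x = -11
Divide both sides by 9: x = -11/9

x = -11/9


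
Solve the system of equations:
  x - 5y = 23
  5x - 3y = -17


Using Cramer's rule:
Determinant D = (1)(-3) - (5)(-5) = -3 + 25 = 22
Dx = (23)(-3) - (-17)(-5) = -69 - 85 = -154
Dy = (1)(-17) - (5)(23) = -17 - 115 = -132
x = Dx/D = -154/22 = -7
y = Dy/D = -132/22 = -6

x = -7, y = -6


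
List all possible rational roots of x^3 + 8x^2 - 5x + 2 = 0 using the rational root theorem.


Rational root theorem: possible roots are ±p/q where:
  p divides the constant term (2): p ∈ {1, 2}
  q divides the leading coefficient (1): q ∈ {1}

All possible rational roots: -2, -1, 1, 2

-2, -1, 1, 2


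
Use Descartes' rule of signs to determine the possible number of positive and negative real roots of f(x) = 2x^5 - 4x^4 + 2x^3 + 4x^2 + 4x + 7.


Descartes' rule of signs:

For positive roots, count sign changes in f(x) = 2x^5 - 4x^4 + 2x^3 + 4x^2 + 4x + 7:
Signs of coefficients: +, -, +, +, +, +
Number of sign changes: 2
Possible positive real roots: 2, 0

For negative roots, examine f(-x) = -2x^5 - 4x^4 - 2x^3 + 4x^2 - 4x + 7:
Signs of coefficients: -, -, -, +, -, +
Number of sign changes: 3
Possible negative real roots: 3, 1

Positive roots: 2 or 0; Negative roots: 3 or 1


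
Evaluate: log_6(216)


We need the exponent such that 6^? = 216
6^3 = 216
Therefore log_6(216) = 3

3


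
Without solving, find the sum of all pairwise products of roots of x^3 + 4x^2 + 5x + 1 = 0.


By Vieta's formulas for x^3 + bx^2 + cx + d = 0:
  r1 + r2 + r3 = -b/a = -4
  r1*r2 + r1*r3 + r2*r3 = c/a = 5
  r1*r2*r3 = -d/a = -1


Sum of pairwise products = 5


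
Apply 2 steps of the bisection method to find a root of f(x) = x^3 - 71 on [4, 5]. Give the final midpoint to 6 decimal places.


f(x) = x^3 - 71
f(4) = -7 < 0
f(5) = 54 > 0

Step 1: midpoint = (4.000000 + 5.000000)/2 = 4.500000
  f(4.500000) = 20.125000
  f(mid) > 0, so root is in [4.000000, 4.500000]

Step 2: midpoint = (4.000000 + 4.500000)/2 = 4.250000
  f(4.250000) = 5.765625
  f(mid) > 0, so root is in [4.000000, 4.250000]

midpoint = 4.250000


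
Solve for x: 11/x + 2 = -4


Subtract 2 from both sides: 11/x = -6
Multiply both sides by x: 11 = -6 * x
Divide by -6: x = -11/6

x = -11/6


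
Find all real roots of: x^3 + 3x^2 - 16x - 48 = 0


Let p(x) = x^3 + 3x^2 - 16x - 48. By the rational root theorem (leading coefficient 1), any rational root is an integer divisor of 48: try ±1, ±2, ... in turn.
Test x = 1: value = -60 ≠ 0.
Test x = -1: value = -30 ≠ 0.
Test x = 2: value = -60 ≠ 0.
Test x = -2: value = -12 ≠ 0.
Test x = 3: value = -42 ≠ 0.
Test x = -3: value = 0 ✓, so (x + 3) is a factor.
Synthetic division by (x + 3): bring down 1; 1(-3) + 3 = 0; 0(-3) - 16 = -16; (-16)(-3) - 48 = 0 → quotient x^2 - 16, remainder 0.
Solve the quadratic x^2 - 16 = 0: discriminant = 0^2 - 4(1)(-16) = 0 + 64 = 64.
sqrt(64) = 8, so x = (0 ± 8)/2: x = 4 or x = -4.

x = -4, x = -3, x = 4


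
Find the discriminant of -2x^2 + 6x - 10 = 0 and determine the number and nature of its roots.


For ax^2 + bx + c = 0, discriminant D = b^2 - 4ac
Here a = -2, b = 6, c = -10
D = (6)^2 - 4(-2)(-10) = 36 - 80 = -44

D = -44 < 0
The equation has no real roots (2 complex conjugate roots).

Discriminant = -44, no real roots (2 complex conjugate roots)


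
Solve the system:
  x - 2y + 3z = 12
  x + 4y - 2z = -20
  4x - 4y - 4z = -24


Using Cramer's rule. Expand each determinant along the first row.
D  = 1*[4*(-4) - (-2)*(-4)] - (-2)*[1*(-4) - (-2)*4] + 3*[1*(-4) - 4*4]
  = 1*(-24) - (-2)*(4) + 3*(-20) = -76
Dx = 12*[4*(-4) - (-2)*(-4)] - (-2)*[(-20)*(-4) - (-2)*(-24)] + 3*[(-20)*(-4) - 4*(-24)]
  = 12*(-24) - (-2)*(32) + 3*(176) = 304
Dy = 1*[(-20)*(-4) - (-2)*(-24)] - 12*[1*(-4) - (-2)*4] + 3*[1*(-24) - (-20)*4]
  = 1*(32) - 12*(4) + 3*(56) = 152
Dz = 1*[4*(-24) - (-20)*(-4)] - (-2)*[1*(-24) - (-20)*4] + 12*[1*(-4) - 4*4]
  = 1*(-176) - (-2)*(56) + 12*(-20) = -304
x = Dx/D = 304/-76 = -4, y = Dy/D = 152/-76 = -2, z = Dz/D = -304/-76 = 4
Check eq1: (1)(-4) + (-2)(-2) + (3)(4) = 12 = 12 ✓
Check eq2: (1)(-4) + (4)(-2) + (-2)(4) = -20 = -20 ✓
Check eq3: (4)(-4) + (-4)(-2) + (-4)(4) = -24 = -24 ✓

x = -4, y = -2, z = 4


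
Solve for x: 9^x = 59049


Express both sides with the same base.
59049 = 9^5
Since the bases match: x = 5

x = 5


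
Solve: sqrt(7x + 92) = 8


Square both sides: 7x + 92 = 8^2 = 64
7x = 64 - 92 = -28
x = -4
Check: sqrt(7*(-4) + 92) = sqrt(64) = 8 ✓

x = -4


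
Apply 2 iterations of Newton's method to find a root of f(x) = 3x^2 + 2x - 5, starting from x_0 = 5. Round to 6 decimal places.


Newton's method: x_(n+1) = x_n - f(x_n)/f'(x_n)
f(x) = 3x^2 + 2x - 5
f'(x) = 6x + 2

Iteration 1:
  f(5.000000) = 80.000000
  f'(5.000000) = 32.000000
  x_1 = 5.000000 - (80.000000)/(32.000000) = 2.500000

Iteration 2:
  f(2.500000) = 18.750000
  f'(2.500000) = 17.000000
  x_2 = 2.500000 - (18.750000)/(17.000000) = 1.397059

x_2 = 1.397059


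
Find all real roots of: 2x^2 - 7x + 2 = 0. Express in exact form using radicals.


Using the quadratic formula: x = (-b ± sqrt(b^2 - 4ac)) / (2a)
Here a = 2, b = -7, c = 2
Discriminant = b^2 - 4ac = (-7)^2 - 4(2)(2) = 49 - 16 = 33
Since discriminant = 33 > 0, there are two real roots.
x = (7 ± sqrt(33)) / 4
Numerically: x ≈ 3.1861 or x ≈ 0.3139

x = (7 + sqrt(33)) / 4 or x = (7 - sqrt(33)) / 4


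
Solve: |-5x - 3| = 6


An absolute value equation |expr| = 6 gives two cases:
Case 1: -5x - 3 = 6
  -5x = 9, so x = -9/5
Case 2: -5x - 3 = -6
  -5x = -3, so x = 3/5

x = -9/5, x = 3/5


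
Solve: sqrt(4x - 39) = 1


Square both sides: 4x - 39 = 1^2 = 1
4x = 1 + 39 = 40
x = 10
Check: sqrt(4*10 - 39) = sqrt(1) = 1 ✓

x = 10


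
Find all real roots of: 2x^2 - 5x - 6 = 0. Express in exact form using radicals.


Using the quadratic formula: x = (-b ± sqrt(b^2 - 4ac)) / (2a)
Here a = 2, b = -5, c = -6
Discriminant = b^2 - 4ac = (-5)^2 - 4(2)(-6) = 25 + 48 = 73
Since discriminant = 73 > 0, there are two real roots.
x = (5 ± sqrt(73)) / 4
Numerically: x ≈ 3.3860 or x ≈ -0.8860

x = (5 + sqrt(73)) / 4 or x = (5 - sqrt(73)) / 4


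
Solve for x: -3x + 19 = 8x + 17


Starting with: -3x + 19 = 8x + 17
Move all x terms to left: (-3 - 8)x = 17 - 19
Simplify: -11x = -2
Divide both sides by -11: x = 2/11

x = 2/11


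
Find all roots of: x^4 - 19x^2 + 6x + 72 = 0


Let p(x) = x^4 - 19x^2 + 6x + 72. By the rational root theorem (leading coefficient 1), any rational root is an integer divisor of 72: try ±1, ±2, ... in turn.
Test x = 1: value = 60 ≠ 0.
Test x = -1: value = 48 ≠ 0.
Test x = 2: value = 24 ≠ 0.
Test x = -2: value = 0 ✓, so (x + 2) is a factor.
Synthetic division by (x + 2): bring down 1; 1(-2) + 0 = -2; (-2)(-2) - 19 = -15; (-15)(-2) + 6 = 36; 36(-2) + 72 = 0 → quotient x^3 - 2x^2 - 15x + 36, remainder 0.
Continue with the quotient x^3 - 2x^2 - 15x + 36 (candidates must divide 36; re-test x = -2 first in case it repeats).
Test x = -2: value = 50 ≠ 0.
Test x = 3: value = 0 ✓, so (x - 3) is a factor.
Synthetic division by (x - 3): bring down 1; 1(3) - 2 = 1; 1(3) - 15 = -12; (-12)(3) + 36 = 0 → quotient x^2 + x - 12, remainder 0.
Solve the quadratic x^2 + x - 12 = 0: discriminant = 1^2 - 4(1)(-12) = 1 + 48 = 49.
sqrt(49) = 7, so x = (-1 ± 7)/2: x = 3 or x = -4.
Collecting all roots found:

x = -4, x = -2, x = 3 (multiplicity 2)


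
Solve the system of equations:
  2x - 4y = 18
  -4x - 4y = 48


Using Cramer's rule:
Determinant D = (2)(-4) - (-4)(-4) = -8 - 16 = -24
Dx = (18)(-4) - (48)(-4) = -72 + 192 = 120
Dy = (2)(48) - (-4)(18) = 96 + 72 = 168
x = Dx/D = 120/-24 = -5
y = Dy/D = 168/-24 = -7

x = -5, y = -7


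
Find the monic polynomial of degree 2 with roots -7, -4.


A monic polynomial with roots -7, -4 is:
p(x) = (x + 7)(x + 4)
After multiplying by (x + 7): x + 7
After multiplying by (x + 4): x^2 + 11x + 28

x^2 + 11x + 28


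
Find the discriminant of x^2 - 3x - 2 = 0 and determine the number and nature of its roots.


For ax^2 + bx + c = 0, discriminant D = b^2 - 4ac
Here a = 1, b = -3, c = -2
D = (-3)^2 - 4(1)(-2) = 9 + 8 = 17

D = 17 > 0 but not a perfect square
The equation has 2 distinct real irrational roots.

Discriminant = 17, 2 distinct real irrational roots


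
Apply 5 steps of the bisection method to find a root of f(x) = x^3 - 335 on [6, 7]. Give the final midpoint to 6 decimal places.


f(x) = x^3 - 335
f(6) = -119 < 0
f(7) = 8 > 0

Step 1: midpoint = (6.000000 + 7.000000)/2 = 6.500000
  f(6.500000) = -60.375000
  f(mid) < 0, so root is in [6.500000, 7.000000]

Step 2: midpoint = (6.500000 + 7.000000)/2 = 6.750000
  f(6.750000) = -27.453125
  f(mid) < 0, so root is in [6.750000, 7.000000]

Step 3: midpoint = (6.750000 + 7.000000)/2 = 6.875000
  f(6.875000) = -10.048828
  f(mid) < 0, so root is in [6.875000, 7.000000]

Step 4: midpoint = (6.875000 + 7.000000)/2 = 6.937500
  f(6.937500) = -1.105713
  f(mid) < 0, so root is in [6.937500, 7.000000]

Step 5: midpoint = (6.937500 + 7.000000)/2 = 6.968750
  f(6.968750) = 3.426727
  f(mid) > 0, so root is in [6.937500, 6.968750]

midpoint = 6.968750


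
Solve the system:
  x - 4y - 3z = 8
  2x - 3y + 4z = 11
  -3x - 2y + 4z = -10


Using Cramer's rule. Expand each determinant along the first row.
D  = 1*[(-3)*4 - 4*(-2)] - (-4)*[2*4 - 4*(-3)] + (-3)*[2*(-2) - (-3)*(-3)]
  = 1*(-4) - (-4)*(20) + (-3)*(-13) = 115
Dx = 8*[(-3)*4 - 4*(-2)] - (-4)*[11*4 - 4*(-10)] + (-3)*[11*(-2) - (-3)*(-10)]
  = 8*(-4) - (-4)*(84) + (-3)*(-52) = 460
Dy = 1*[11*4 - 4*(-10)] - 8*[2*4 - 4*(-3)] + (-3)*[2*(-10) - 11*(-3)]
  = 1*(84) - 8*(20) + (-3)*(13) = -115
Dz = 1*[(-3)*(-10) - 11*(-2)] - (-4)*[2*(-10) - 11*(-3)] + 8*[2*(-2) - (-3)*(-3)]
  = 1*(52) - (-4)*(13) + 8*(-13) = 0
x = Dx/D = 460/115 = 4, y = Dy/D = -115/115 = -1, z = Dz/D = 0/115 = 0
Check eq1: (1)(4) + (-4)(-1) + (-3)(0) = 8 = 8 ✓
Check eq2: (2)(4) + (-3)(-1) + (4)(0) = 11 = 11 ✓
Check eq3: (-3)(4) + (-2)(-1) + (4)(0) = -10 = -10 ✓

x = 4, y = -1, z = 0


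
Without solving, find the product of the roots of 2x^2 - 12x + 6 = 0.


By Vieta's formulas for ax^2 + bx + c = 0:
  Sum of roots = -b/a
  Product of roots = c/a

Here a = 2, b = -12, c = 6
Sum = -(-12)/2 = 6
Product = 6/2 = 3

Product = 3


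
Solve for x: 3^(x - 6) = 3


Express both sides with the same base.
3 = 3^1
Since the bases match, equate exponents: x - 6 = 1
So x = 1 - (-6) = 7

x = 7


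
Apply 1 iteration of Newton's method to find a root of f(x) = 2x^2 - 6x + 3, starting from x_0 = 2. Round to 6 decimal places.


Newton's method: x_(n+1) = x_n - f(x_n)/f'(x_n)
f(x) = 2x^2 - 6x + 3
f'(x) = 4x - 6

Iteration 1:
  f(2.000000) = -1.000000
  f'(2.000000) = 2.000000
  x_1 = 2.000000 - (-1.000000)/(2.000000) = 2.500000

x_1 = 2.500000


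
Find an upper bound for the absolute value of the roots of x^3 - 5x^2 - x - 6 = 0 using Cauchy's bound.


Cauchy's bound: all roots r satisfy |r| <= 1 + max(|a_i/a_n|) for i = 0,...,n-1
where a_n is the leading coefficient.

Coefficients: [1, -5, -1, -6]
Leading coefficient a_n = 1
Ratios |a_i/a_n|: 5, 1, 6
Maximum ratio: 6
Cauchy's bound: |r| <= 1 + 6 = 7

Upper bound = 7


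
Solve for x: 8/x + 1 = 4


Subtract 1 from both sides: 8/x = 3
Multiply both sides by x: 8 = 3 * x
Divide by 3: x = 8/3

x = 8/3


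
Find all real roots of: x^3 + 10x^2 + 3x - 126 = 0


Let p(x) = x^3 + 10x^2 + 3x - 126. By the rational root theorem (leading coefficient 1), any rational root is an integer divisor of 126: try ±1, ±2, ... in turn.
Test x = 1: value = -112 ≠ 0.
Test x = -1: value = -120 ≠ 0.
Test x = 2: value = -72 ≠ 0.
Test x = -2: value = -100 ≠ 0.
Test x = 3: value = 0 ✓, so (x - 3) is a factor.
Synthetic division by (x - 3): bring down 1; 1(3) + 10 = 13; 13(3) + 3 = 42; 42(3) - 126 = 0 → quotient x^2 + 13x + 42, remainder 0.
Solve the quadratic x^2 + 13x + 42 = 0: discriminant = 13^2 - 4(1)(42) = 169 - 168 = 1.
sqrt(1) = 1, so x = (-13 ± 1)/2: x = -6 or x = -7.

x = -7, x = -6, x = 3


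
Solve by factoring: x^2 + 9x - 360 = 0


We need two numbers that multiply to -360 and add to 9.
Those numbers are -15 and 24 (since (-15) * 24 = -360 and (-15) + 24 = 9).
So x^2 + 9x - 360 = (x - 15)(x + 24) = 0
Setting each factor to zero: x = 15 or x = -24

x = -24, x = 15


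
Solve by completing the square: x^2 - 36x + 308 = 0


Start: x^2 - 36x + 308 = 0
Move constant: x^2 - 36x = -308
Half of -36 is -18, squared is 324
Add 324 to both sides: x^2 - 36x + 324 = 16
(x - 18)^2 = 16
x - 18 = ±4
x = 18 + 4 = 22 or x = 18 - 4 = 14

x = 14, x = 22


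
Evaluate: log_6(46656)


We need the exponent such that 6^? = 46656
6^6 = 46656
Therefore log_6(46656) = 6

6


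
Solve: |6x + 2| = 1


An absolute value equation |expr| = 1 gives two cases:
Case 1: 6x + 2 = 1
  6x = -1, so x = -1/6
Case 2: 6x + 2 = -1
  6x = -3, so x = -1/2

x = -1/2, x = -1/6


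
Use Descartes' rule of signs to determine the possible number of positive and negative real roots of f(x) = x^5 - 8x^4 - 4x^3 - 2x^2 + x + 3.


Descartes' rule of signs:

For positive roots, count sign changes in f(x) = x^5 - 8x^4 - 4x^3 - 2x^2 + x + 3:
Signs of coefficients: +, -, -, -, +, +
Number of sign changes: 2
Possible positive real roots: 2, 0

For negative roots, examine f(-x) = -x^5 - 8x^4 + 4x^3 - 2x^2 - x + 3:
Signs of coefficients: -, -, +, -, -, +
Number of sign changes: 3
Possible negative real roots: 3, 1

Positive roots: 2 or 0; Negative roots: 3 or 1


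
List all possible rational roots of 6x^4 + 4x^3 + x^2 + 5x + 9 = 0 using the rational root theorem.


Rational root theorem: possible roots are ±p/q where:
  p divides the constant term (9): p ∈ {1, 3, 9}
  q divides the leading coefficient (6): q ∈ {1, 2, 3, 6}

All possible rational roots: -9, -9/2, -3, -3/2, -1, -1/2, -1/3, -1/6, 1/6, 1/3, 1/2, 1, 3/2, 3, 9/2, 9

-9, -9/2, -3, -3/2, -1, -1/2, -1/3, -1/6, 1/6, 1/3, 1/2, 1, 3/2, 3, 9/2, 9


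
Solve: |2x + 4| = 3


An absolute value equation |expr| = 3 gives two cases:
Case 1: 2x + 4 = 3
  2x = -1, so x = -1/2
Case 2: 2x + 4 = -3
  2x = -7, so x = -7/2

x = -7/2, x = -1/2


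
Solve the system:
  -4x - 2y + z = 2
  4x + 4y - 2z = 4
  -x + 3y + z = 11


Using Cramer's rule. Expand each determinant along the first row.
D  = (-4)*[4*1 - (-2)*3] - (-2)*[4*1 - (-2)*(-1)] + 1*[4*3 - 4*(-1)]
  = (-4)*(10) - (-2)*(2) + 1*(16) = -20
Dx = 2*[4*1 - (-2)*3] - (-2)*[4*1 - (-2)*11] + 1*[4*3 - 4*11]
  = 2*(10) - (-2)*(26) + 1*(-32) = 40
Dy = (-4)*[4*1 - (-2)*11] - 2*[4*1 - (-2)*(-1)] + 1*[4*11 - 4*(-1)]
  = (-4)*(26) - 2*(2) + 1*(48) = -60
Dz = (-4)*[4*11 - 4*3] - (-2)*[4*11 - 4*(-1)] + 2*[4*3 - 4*(-1)]
  = (-4)*(32) - (-2)*(48) + 2*(16) = 0
x = Dx/D = 40/-20 = -2, y = Dy/D = -60/-20 = 3, z = Dz/D = 0/-20 = 0
Check eq1: (-4)(-2) + (-2)(3) + (1)(0) = 2 = 2 ✓
Check eq2: (4)(-2) + (4)(3) + (-2)(0) = 4 = 4 ✓
Check eq3: (-1)(-2) + (3)(3) + (1)(0) = 11 = 11 ✓

x = -2, y = 3, z = 0


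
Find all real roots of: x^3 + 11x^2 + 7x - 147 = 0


Let p(x) = x^3 + 11x^2 + 7x - 147. By the rational root theorem (leading coefficient 1), any rational root is an integer divisor of 147: try ±1, ±2, ... in turn.
Test x = 1: value = -128 ≠ 0.
Test x = -1: value = -144 ≠ 0.
Test x = 3: value = 0 ✓, so (x - 3) is a factor.
Synthetic division by (x - 3): bring down 1; 1(3) + 11 = 14; 14(3) + 7 = 49; 49(3) - 147 = 0 → quotient x^2 + 14x + 49, remainder 0.
Solve the quadratic x^2 + 14x + 49 = 0: discriminant = 14^2 - 4(1)(49) = 196 - 196 = 0.
Discriminant = 0, so a double root: x = -14/2 = -7.

x = -7 (multiplicity 2), x = 3


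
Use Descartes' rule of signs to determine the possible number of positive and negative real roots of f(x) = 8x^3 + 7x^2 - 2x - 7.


Descartes' rule of signs:

For positive roots, count sign changes in f(x) = 8x^3 + 7x^2 - 2x - 7:
Signs of coefficients: +, +, -, -
Number of sign changes: 1
Possible positive real roots: 1

For negative roots, examine f(-x) = -8x^3 + 7x^2 + 2x - 7:
Signs of coefficients: -, +, +, -
Number of sign changes: 2
Possible negative real roots: 2, 0

Positive roots: 1; Negative roots: 2 or 0


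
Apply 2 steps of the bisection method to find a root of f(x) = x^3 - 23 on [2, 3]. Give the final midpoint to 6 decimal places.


f(x) = x^3 - 23
f(2) = -15 < 0
f(3) = 4 > 0

Step 1: midpoint = (2.000000 + 3.000000)/2 = 2.500000
  f(2.500000) = -7.375000
  f(mid) < 0, so root is in [2.500000, 3.000000]

Step 2: midpoint = (2.500000 + 3.000000)/2 = 2.750000
  f(2.750000) = -2.203125
  f(mid) < 0, so root is in [2.750000, 3.000000]

midpoint = 2.750000


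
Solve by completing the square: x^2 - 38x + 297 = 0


Start: x^2 - 38x + 297 = 0
Move constant: x^2 - 38x = -297
Half of -38 is -19, squared is 361
Add 361 to both sides: x^2 - 38x + 361 = 64
(x - 19)^2 = 64
x - 19 = ±8
x = 19 + 8 = 27 or x = 19 - 8 = 11

x = 11, x = 27


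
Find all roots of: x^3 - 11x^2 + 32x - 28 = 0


Let p(x) = x^3 - 11x^2 + 32x - 28. By the rational root theorem (leading coefficient 1), any rational root is an integer divisor of 28: try ±1, ±2, ... in turn.
Test x = 1: value = -6 ≠ 0.
Test x = -1: value = -72 ≠ 0.
Test x = 2: value = 0 ✓, so (x - 2) is a factor.
Synthetic division by (x - 2): bring down 1; 1(2) - 11 = -9; (-9)(2) + 32 = 14; 14(2) - 28 = 0 → quotient x^2 - 9x + 14, remainder 0.
Solve the quadratic x^2 - 9x + 14 = 0: discriminant = (-9)^2 - 4(1)(14) = 81 - 56 = 25.
sqrt(25) = 5, so x = (9 ± 5)/2: x = 7 or x = 2.
Collecting all roots found:

x = 2 (multiplicity 2), x = 7


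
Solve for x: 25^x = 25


Express both sides with the same base.
25 = 25^1
Since the bases match: x = 1

x = 1


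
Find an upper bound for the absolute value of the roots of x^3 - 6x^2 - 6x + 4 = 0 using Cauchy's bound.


Cauchy's bound: all roots r satisfy |r| <= 1 + max(|a_i/a_n|) for i = 0,...,n-1
where a_n is the leading coefficient.

Coefficients: [1, -6, -6, 4]
Leading coefficient a_n = 1
Ratios |a_i/a_n|: 6, 6, 4
Maximum ratio: 6
Cauchy's bound: |r| <= 1 + 6 = 7

Upper bound = 7


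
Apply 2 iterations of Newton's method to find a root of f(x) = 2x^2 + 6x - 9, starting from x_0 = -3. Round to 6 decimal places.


Newton's method: x_(n+1) = x_n - f(x_n)/f'(x_n)
f(x) = 2x^2 + 6x - 9
f'(x) = 4x + 6

Iteration 1:
  f(-3.000000) = -9.000000
  f'(-3.000000) = -6.000000
  x_1 = -3.000000 - (-9.000000)/(-6.000000) = -4.500000

Iteration 2:
  f(-4.500000) = 4.500000
  f'(-4.500000) = -12.000000
  x_2 = -4.500000 - (4.500000)/(-12.000000) = -4.125000

x_2 = -4.125000


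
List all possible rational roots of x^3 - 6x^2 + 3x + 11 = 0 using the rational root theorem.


Rational root theorem: possible roots are ±p/q where:
  p divides the constant term (11): p ∈ {1, 11}
  q divides the leading coefficient (1): q ∈ {1}

All possible rational roots: -11, -1, 1, 11

-11, -1, 1, 11


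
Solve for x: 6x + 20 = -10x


Starting with: 6x + 20 = -10x
Move all x terms to left: (6 + 10)x = 0 - 20
Simplify: 16x = -20
Divide both sides by 16: x = -5/4

x = -5/4


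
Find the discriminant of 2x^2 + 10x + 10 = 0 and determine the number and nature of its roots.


For ax^2 + bx + c = 0, discriminant D = b^2 - 4ac
Here a = 2, b = 10, c = 10
D = (10)^2 - 4(2)(10) = 100 - 80 = 20

D = 20 > 0 but not a perfect square
The equation has 2 distinct real irrational roots.

Discriminant = 20, 2 distinct real irrational roots


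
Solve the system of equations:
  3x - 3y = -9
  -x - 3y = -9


Using Cramer's rule:
Determinant D = (3)(-3) - (-1)(-3) = -9 - 3 = -12
Dx = (-9)(-3) - (-9)(-3) = 27 - 27 = 0
Dy = (3)(-9) - (-1)(-9) = -27 - 9 = -36
x = Dx/D = 0/-12 = 0
y = Dy/D = -36/-12 = 3

x = 0, y = 3


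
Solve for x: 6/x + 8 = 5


Subtract 8 from both sides: 6/x = -3
Multiply both sides by x: 6 = -3 * x
Divide by -3: x = -2

x = -2


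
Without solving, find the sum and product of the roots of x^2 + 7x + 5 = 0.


By Vieta's formulas for ax^2 + bx + c = 0:
  Sum of roots = -b/a
  Product of roots = c/a

Here a = 1, b = 7, c = 5
Sum = -(7)/1 = -7
Product = 5/1 = 5

Sum = -7, Product = 5


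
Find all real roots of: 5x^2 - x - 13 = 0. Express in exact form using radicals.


Using the quadratic formula: x = (-b ± sqrt(b^2 - 4ac)) / (2a)
Here a = 5, b = -1, c = -13
Discriminant = b^2 - 4ac = (-1)^2 - 4(5)(-13) = 1 + 260 = 261
Since discriminant = 261 > 0, there are two real roots.
x = (1 ± 3*sqrt(29)) / 10
Numerically: x ≈ 1.7155 or x ≈ -1.5155

x = (1 + 3*sqrt(29)) / 10 or x = (1 - 3*sqrt(29)) / 10


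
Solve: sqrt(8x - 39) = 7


Square both sides: 8x - 39 = 7^2 = 49
8x = 49 + 39 = 88
x = 11
Check: sqrt(8*11 - 39) = sqrt(49) = 7 ✓

x = 11


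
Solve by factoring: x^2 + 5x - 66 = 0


We need two numbers that multiply to -66 and add to 5.
Those numbers are -6 and 11 (since (-6) * 11 = -66 and (-6) + 11 = 5).
So x^2 + 5x - 66 = (x - 6)(x + 11) = 0
Setting each factor to zero: x = 6 or x = -11

x = -11, x = 6


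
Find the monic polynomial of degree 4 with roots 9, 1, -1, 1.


A monic polynomial with roots 9, 1, -1, 1 is:
p(x) = (x - 9)(x - 1)(x + 1)(x - 1)
After multiplying by (x - 9): x - 9
After multiplying by (x - 1): x^2 - 10x + 9
After multiplying by (x + 1): x^3 - 9x^2 - x + 9
After multiplying by (x - 1): x^4 - 10x^3 + 8x^2 + 10x - 9

x^4 - 10x^3 + 8x^2 + 10x - 9


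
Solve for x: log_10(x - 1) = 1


Convert to exponential form: x - 1 = 10^1 = 10
x = 10 + 1 = 11
Check: log_10(11 - 1) = log_10(10) = log_10(10) = 1 ✓

x = 11
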